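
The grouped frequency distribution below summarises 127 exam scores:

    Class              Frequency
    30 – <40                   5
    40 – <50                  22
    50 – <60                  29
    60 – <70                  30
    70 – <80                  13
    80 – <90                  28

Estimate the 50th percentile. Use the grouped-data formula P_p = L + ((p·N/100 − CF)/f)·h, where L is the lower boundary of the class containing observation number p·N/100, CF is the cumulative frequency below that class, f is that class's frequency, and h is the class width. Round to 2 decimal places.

62.50

N = 127; target position k = 50/100 · 127 = 63.5.
Cumulative frequencies: 5, 27, 56, 86, 99, 127.
Observation 63.5 falls in the class 60 – <70.
L = 60, CF = 56, f = 30, h = 10.
P50 = 60 + ((63.5 − 56)/30)·10 = 60 + 2.5 = 62.5.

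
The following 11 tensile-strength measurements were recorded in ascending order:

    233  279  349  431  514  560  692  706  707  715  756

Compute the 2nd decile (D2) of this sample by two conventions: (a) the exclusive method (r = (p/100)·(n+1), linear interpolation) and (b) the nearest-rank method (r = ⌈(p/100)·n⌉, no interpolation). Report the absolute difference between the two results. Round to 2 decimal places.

42.00

n = 11.
(a) r = 2.4; between ranks 2 (279) and 3 (349): 307.
(b) the nearest-rank method: rank 3 → 349.
|307 − 349| = 42.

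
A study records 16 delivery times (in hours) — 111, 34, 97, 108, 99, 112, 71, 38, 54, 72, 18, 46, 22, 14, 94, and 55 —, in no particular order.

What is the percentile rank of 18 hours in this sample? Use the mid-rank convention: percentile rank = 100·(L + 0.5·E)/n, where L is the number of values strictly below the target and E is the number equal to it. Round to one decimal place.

9.4

Sorted: 14, 18, 22, 34, 38, 46, 54, 55, 71, 72, 94, 97, 99, 108, 111, 112.
Count below 18: L = 1; count equal: E = 1; n = 16.
Percentile rank = 100·(1 + 0.5·1)/16 = 100·1.5/16 = 9.375.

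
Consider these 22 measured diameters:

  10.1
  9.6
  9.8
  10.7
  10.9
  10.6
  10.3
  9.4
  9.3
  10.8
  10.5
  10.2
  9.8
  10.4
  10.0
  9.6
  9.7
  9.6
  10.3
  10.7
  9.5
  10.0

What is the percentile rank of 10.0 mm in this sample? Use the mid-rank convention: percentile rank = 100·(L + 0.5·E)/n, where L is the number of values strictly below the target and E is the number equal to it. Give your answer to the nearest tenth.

45.5

Sorted: 9.3, 9.4, 9.5, 9.6, 9.6, 9.6, 9.7, 9.8, 9.8, 10.0, 10.0, 10.1, 10.2, 10.3, 10.3, 10.4, 10.5, 10.6, 10.7, 10.7, 10.8, 10.9.
Count below 10.0: L = 9; count equal: E = 2; n = 22.
Percentile rank = 100·(9 + 0.5·2)/22 = 100·10/22 = 45.45.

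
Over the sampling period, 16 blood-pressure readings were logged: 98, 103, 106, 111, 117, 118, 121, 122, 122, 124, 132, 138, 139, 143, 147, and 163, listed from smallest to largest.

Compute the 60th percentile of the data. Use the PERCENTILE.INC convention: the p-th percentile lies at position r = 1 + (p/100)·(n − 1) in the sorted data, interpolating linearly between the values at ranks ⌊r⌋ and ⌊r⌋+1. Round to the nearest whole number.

124

n = 16.
r = 1 + (60/100)·(16 − 1) = 1 + 9 = 10.
r is an integer, so P60 is the value at rank 10: 124.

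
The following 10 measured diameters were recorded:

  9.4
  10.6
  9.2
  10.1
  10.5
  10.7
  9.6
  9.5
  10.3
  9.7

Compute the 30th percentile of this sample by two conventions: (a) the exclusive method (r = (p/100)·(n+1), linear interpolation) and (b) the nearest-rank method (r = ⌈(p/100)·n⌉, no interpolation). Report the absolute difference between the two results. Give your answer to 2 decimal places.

0.03

Sorted: 9.2, 9.4, 9.5, 9.6, 9.7, 10.1, 10.3, 10.5, 10.6, 10.7.
n = 10.
(a) r = 3.3; between ranks 3 (9.5) and 4 (9.6): 9.53.
(b) the nearest-rank method: rank 3 → 9.5.
|9.53 − 9.5| = 0.03.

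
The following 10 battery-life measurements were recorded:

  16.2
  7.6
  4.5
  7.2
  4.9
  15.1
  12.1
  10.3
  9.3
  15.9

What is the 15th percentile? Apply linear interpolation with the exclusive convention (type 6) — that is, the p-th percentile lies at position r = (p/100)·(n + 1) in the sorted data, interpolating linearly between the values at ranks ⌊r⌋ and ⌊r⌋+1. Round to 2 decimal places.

4.76

Sorted: 4.5, 4.9, 7.2, 7.6, 9.3, 10.3, 12.1, 15.1, 15.9, 16.2.
n = 10.
r = (15/100)·(10 + 1) = 1.65.
Rank 1 is 4.5 and rank 2 is 4.9.
Interpolate: 4.5 + 0.65·(4.9 − 4.5) = 4.5 + 0.65·0.4 = 4.76.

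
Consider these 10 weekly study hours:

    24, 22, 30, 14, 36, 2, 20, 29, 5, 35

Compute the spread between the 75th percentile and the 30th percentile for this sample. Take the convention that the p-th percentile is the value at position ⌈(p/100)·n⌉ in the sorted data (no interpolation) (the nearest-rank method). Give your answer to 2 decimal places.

Sorted: 2, 5, 14, 20, 22, 24, 29, 30, 35, 36.
n = 10.
P30: rank ⌈30/100·10⌉ = 3 → 14.
P75: rank ⌈75/100·10⌉ = 8 → 30.
Difference: 30 − 14 = 16.

16.00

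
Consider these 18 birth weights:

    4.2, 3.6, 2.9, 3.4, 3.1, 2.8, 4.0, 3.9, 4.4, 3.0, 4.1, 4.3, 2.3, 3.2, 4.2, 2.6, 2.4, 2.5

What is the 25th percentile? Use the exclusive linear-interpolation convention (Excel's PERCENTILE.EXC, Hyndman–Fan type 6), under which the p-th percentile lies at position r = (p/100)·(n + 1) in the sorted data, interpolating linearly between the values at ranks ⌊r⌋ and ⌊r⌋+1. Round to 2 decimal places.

Sorted: 2.3, 2.4, 2.5, 2.6, 2.8, 2.9, 3.0, 3.1, 3.2, 3.4, 3.6, 3.9, 4.0, 4.1, 4.2, 4.2, 4.3, 4.4.
n = 18.
r = (25/100)·(18 + 1) = 4.75.
Rank 4 is 2.6 and rank 5 is 2.8.
Interpolate: 2.6 + 0.75·(2.8 − 2.6) = 2.6 + 0.75·0.2 = 2.75.

2.75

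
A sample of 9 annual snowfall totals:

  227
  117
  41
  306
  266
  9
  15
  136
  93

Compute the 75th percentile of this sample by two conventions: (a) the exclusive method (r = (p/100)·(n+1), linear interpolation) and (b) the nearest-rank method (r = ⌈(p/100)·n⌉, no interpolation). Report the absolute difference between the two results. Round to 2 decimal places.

Sorted: 9, 15, 41, 93, 117, 136, 227, 266, 306.
n = 9.
(a) r = 7.5; between ranks 7 (227) and 8 (266): 246.5.
(b) the nearest-rank method: rank 7 → 227.
|246.5 − 227| = 19.5.

19.50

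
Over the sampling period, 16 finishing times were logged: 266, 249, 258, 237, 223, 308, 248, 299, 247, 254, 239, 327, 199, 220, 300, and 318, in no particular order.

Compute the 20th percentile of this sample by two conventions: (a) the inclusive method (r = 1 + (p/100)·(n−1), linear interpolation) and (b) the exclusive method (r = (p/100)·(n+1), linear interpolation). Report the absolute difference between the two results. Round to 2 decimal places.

8.40

Sorted: 199, 220, 223, 237, 239, 247, 248, 249, 254, 258, 266, 299, 300, 308, 318, 327.
n = 16.
(a) r = 4 → value at rank 4 = 237.
(b) r = 3.4; between ranks 3 (223) and 4 (237): 228.6.
|237 − 228.6| = 8.4.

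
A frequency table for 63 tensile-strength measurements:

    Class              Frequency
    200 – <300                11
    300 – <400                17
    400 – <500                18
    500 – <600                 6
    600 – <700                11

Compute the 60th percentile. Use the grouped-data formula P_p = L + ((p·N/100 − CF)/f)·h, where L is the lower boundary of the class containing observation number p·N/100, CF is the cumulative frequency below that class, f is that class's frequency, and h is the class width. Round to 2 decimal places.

454.44

N = 63; target position k = 60/100 · 63 = 37.8.
Cumulative frequencies: 11, 28, 46, 52, 63.
Observation 37.8 falls in the class 400 – <500.
L = 400, CF = 28, f = 18, h = 100.
P60 = 400 + ((37.8 − 28)/18)·100 = 400 + 54.4444 = 454.444.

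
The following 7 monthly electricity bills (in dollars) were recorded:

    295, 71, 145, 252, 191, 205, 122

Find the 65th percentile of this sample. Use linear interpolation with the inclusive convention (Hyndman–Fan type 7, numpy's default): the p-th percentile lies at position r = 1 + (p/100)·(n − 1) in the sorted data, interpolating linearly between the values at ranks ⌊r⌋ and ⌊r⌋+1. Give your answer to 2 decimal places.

203.60

Sorted: 71, 122, 145, 191, 205, 252, 295.
n = 7.
r = 1 + (65/100)·(7 − 1) = 1 + 3.9 = 4.9.
Rank 4 is 191 and rank 5 is 205.
Interpolate: 191 + 0.9·(205 − 191) = 191 + 0.9·14 = 203.6.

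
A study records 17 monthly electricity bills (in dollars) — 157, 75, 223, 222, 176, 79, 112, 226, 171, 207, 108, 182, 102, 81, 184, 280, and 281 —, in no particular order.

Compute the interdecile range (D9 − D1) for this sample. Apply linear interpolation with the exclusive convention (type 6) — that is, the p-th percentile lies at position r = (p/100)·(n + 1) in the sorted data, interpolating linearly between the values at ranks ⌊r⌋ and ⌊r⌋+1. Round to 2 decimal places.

Sorted: 75, 79, 81, 102, 108, 112, 157, 171, 176, 182, 184, 207, 222, 223, 226, 280, 281.
n = 17.
P10: r = 1.8; ranks 1–2 are 75, 79; interpolating gives 78.2.
P90: r = 16.2; ranks 16–17 are 280, 281; interpolating gives 280.2.
Difference: 280.2 − 78.2 = 202.

202.00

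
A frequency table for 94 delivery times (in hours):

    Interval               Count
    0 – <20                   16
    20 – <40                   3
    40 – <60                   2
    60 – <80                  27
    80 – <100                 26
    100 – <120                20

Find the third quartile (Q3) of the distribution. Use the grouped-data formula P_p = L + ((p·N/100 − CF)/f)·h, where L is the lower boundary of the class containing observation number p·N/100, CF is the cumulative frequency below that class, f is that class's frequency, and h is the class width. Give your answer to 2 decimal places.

N = 94; target position k = 75/100 · 94 = 70.5.
Cumulative frequencies: 16, 19, 21, 48, 74, 94.
Observation 70.5 falls in the class 80 – <100.
L = 80, CF = 48, f = 26, h = 20.
P75 = 80 + ((70.5 − 48)/26)·20 = 80 + 17.3077 = 97.3077.

97.31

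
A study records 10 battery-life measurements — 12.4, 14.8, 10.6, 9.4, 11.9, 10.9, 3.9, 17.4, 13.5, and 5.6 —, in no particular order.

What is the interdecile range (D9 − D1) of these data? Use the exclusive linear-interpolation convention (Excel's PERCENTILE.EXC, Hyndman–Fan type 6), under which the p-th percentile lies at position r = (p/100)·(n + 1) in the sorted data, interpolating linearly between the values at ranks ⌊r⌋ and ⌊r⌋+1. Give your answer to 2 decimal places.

13.07

Sorted: 3.9, 5.6, 9.4, 10.6, 10.9, 11.9, 12.4, 13.5, 14.8, 17.4.
n = 10.
P10: r = 1.1; ranks 1–2 are 3.9, 5.6; interpolating gives 4.07.
P90: r = 9.9; ranks 9–10 are 14.8, 17.4; interpolating gives 17.14.
Difference: 17.14 − 4.07 = 13.07.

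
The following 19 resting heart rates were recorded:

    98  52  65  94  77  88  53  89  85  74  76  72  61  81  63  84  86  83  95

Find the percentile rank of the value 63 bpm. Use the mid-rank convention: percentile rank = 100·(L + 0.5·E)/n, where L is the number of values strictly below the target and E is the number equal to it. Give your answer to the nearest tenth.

Sorted: 52, 53, 61, 63, 65, 72, 74, 76, 77, 81, 83, 84, 85, 86, 88, 89, 94, 95, 98.
Count below 63: L = 3; count equal: E = 1; n = 19.
Percentile rank = 100·(3 + 0.5·1)/19 = 100·3.5/19 = 18.42.

18.4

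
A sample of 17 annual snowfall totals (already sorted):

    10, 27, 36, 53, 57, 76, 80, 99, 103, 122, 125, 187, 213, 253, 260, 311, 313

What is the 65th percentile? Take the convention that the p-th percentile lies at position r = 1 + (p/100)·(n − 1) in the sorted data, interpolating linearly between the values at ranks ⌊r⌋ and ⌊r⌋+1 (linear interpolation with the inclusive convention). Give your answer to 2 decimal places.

n = 17.
r = 1 + (65/100)·(17 − 1) = 1 + 10.4 = 11.4.
Rank 11 is 125 and rank 12 is 187.
Interpolate: 125 + 0.4·(187 − 125) = 125 + 0.4·62 = 149.8.

149.80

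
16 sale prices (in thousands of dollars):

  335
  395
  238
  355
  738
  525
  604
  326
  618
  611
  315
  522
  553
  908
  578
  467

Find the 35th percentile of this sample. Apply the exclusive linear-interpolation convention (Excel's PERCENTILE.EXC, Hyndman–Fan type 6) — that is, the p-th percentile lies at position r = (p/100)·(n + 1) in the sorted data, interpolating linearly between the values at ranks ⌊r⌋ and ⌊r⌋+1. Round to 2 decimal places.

Sorted: 238, 315, 326, 335, 355, 395, 467, 522, 525, 553, 578, 604, 611, 618, 738, 908.
n = 16.
r = (35/100)·(16 + 1) = 5.95.
Rank 5 is 355 and rank 6 is 395.
Interpolate: 355 + 0.95·(395 − 355) = 355 + 0.95·40 = 393.

393.00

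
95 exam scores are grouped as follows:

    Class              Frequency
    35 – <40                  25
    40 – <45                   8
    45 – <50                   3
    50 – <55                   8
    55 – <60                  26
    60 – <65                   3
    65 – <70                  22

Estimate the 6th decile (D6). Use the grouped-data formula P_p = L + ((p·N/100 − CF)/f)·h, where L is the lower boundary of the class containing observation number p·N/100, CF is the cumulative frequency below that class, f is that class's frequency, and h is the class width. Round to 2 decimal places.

57.50

N = 95; target position k = 60/100 · 95 = 57.
Cumulative frequencies: 25, 33, 36, 44, 70, 73, 95.
Observation 57 falls in the class 55 – <60.
L = 55, CF = 44, f = 26, h = 5.
P60 = 55 + ((57 − 44)/26)·5 = 55 + 2.5 = 57.5.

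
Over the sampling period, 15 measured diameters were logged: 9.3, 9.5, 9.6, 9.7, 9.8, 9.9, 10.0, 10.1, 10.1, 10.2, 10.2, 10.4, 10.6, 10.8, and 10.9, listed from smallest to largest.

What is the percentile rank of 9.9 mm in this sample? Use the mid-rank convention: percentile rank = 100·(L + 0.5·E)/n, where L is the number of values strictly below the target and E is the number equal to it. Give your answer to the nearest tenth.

36.7

Count below 9.9: L = 5; count equal: E = 1; n = 15.
Percentile rank = 100·(5 + 0.5·1)/15 = 100·5.5/15 = 36.67.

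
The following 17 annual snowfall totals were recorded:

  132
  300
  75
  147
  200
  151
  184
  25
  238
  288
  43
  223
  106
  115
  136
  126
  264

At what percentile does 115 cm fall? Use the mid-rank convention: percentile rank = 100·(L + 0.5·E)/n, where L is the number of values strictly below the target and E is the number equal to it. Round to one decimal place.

Sorted: 25, 43, 75, 106, 115, 126, 132, 136, 147, 151, 184, 200, 223, 238, 264, 288, 300.
Count below 115: L = 4; count equal: E = 1; n = 17.
Percentile rank = 100·(4 + 0.5·1)/17 = 100·4.5/17 = 26.47.

26.5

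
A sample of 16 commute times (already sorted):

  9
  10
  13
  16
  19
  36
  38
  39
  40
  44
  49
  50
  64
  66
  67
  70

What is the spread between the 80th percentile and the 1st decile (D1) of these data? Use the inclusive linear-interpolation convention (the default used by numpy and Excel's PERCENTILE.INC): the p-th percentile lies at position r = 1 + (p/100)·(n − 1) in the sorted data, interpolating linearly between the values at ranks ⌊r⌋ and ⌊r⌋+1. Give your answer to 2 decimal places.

52.50

n = 16.
P10: r = 2.5; ranks 2–3 are 10, 13; interpolating gives 11.5.
P80: r = 13 (integer) → 64.
Difference: 64 − 11.5 = 52.5.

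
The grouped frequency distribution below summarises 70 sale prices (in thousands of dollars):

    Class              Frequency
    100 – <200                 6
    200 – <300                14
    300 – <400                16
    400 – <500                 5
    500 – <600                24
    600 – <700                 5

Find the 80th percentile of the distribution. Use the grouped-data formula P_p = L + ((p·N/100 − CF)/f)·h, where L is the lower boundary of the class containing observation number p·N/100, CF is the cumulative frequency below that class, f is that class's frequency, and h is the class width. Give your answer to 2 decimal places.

N = 70; target position k = 80/100 · 70 = 56.
Cumulative frequencies: 6, 20, 36, 41, 65, 70.
Observation 56 falls in the class 500 – <600.
L = 500, CF = 41, f = 24, h = 100.
P80 = 500 + ((56 − 41)/24)·100 = 500 + 62.5 = 562.5.

562.50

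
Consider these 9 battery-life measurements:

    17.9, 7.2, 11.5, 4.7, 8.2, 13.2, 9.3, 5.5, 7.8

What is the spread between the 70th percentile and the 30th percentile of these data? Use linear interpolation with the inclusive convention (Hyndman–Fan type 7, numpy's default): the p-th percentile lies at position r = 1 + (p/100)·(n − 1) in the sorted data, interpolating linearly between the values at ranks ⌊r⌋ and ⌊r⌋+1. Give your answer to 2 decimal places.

Sorted: 4.7, 5.5, 7.2, 7.8, 8.2, 9.3, 11.5, 13.2, 17.9.
n = 9.
P30: r = 3.4; ranks 3–4 are 7.2, 7.8; interpolating gives 7.44.
P70: r = 6.6; ranks 6–7 are 9.3, 11.5; interpolating gives 10.62.
Difference: 10.62 − 7.44 = 3.18.

3.18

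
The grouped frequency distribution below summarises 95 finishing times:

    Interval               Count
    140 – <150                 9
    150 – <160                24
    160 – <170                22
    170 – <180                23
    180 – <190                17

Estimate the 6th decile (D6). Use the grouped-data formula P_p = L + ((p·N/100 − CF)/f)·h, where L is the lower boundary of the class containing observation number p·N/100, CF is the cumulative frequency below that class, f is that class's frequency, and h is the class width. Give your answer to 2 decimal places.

N = 95; target position k = 60/100 · 95 = 57.
Cumulative frequencies: 9, 33, 55, 78, 95.
Observation 57 falls in the class 170 – <180.
L = 170, CF = 55, f = 23, h = 10.
P60 = 170 + ((57 − 55)/23)·10 = 170 + 0.869565 = 170.87.

170.87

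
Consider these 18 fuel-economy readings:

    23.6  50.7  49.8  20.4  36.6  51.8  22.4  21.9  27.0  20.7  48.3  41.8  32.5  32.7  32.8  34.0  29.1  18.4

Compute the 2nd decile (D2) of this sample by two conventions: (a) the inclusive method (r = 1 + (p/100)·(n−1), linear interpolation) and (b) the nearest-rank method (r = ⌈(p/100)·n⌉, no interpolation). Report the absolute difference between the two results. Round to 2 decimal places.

Sorted: 18.4, 20.4, 20.7, 21.9, 22.4, 23.6, 27.0, 29.1, 32.5, 32.7, 32.8, 34.0, 36.6, 41.8, 48.3, 49.8, 50.7, 51.8.
n = 18.
(a) r = 4.4; between ranks 4 (21.9) and 5 (22.4): 22.1.
(b) the nearest-rank method: rank 4 → 21.9.
|22.1 − 21.9| = 0.2.

0.20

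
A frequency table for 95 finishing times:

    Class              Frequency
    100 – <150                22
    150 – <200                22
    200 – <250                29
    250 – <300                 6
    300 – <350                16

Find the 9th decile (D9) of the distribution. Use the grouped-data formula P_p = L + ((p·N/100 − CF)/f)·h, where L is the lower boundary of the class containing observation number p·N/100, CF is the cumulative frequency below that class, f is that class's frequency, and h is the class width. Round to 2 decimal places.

320.31

N = 95; target position k = 90/100 · 95 = 85.5.
Cumulative frequencies: 22, 44, 73, 79, 95.
Observation 85.5 falls in the class 300 – <350.
L = 300, CF = 79, f = 16, h = 50.
P90 = 300 + ((85.5 − 79)/16)·50 = 300 + 20.3125 = 320.312.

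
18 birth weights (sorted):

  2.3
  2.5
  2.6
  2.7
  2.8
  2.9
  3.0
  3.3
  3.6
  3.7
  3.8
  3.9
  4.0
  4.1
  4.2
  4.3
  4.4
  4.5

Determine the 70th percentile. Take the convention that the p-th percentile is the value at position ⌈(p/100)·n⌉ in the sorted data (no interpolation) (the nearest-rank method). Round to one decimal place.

4.0

n = 18.
Position = ⌈70/100 · 18⌉ = ⌈12.6⌉ = 13.
The value at rank 13 is 4.0.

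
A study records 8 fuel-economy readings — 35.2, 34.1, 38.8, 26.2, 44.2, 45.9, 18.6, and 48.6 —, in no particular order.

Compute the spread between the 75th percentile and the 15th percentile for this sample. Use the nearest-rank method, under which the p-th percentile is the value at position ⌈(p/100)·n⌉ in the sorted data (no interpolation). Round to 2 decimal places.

Sorted: 18.6, 26.2, 34.1, 35.2, 38.8, 44.2, 45.9, 48.6.
n = 8.
P15: rank ⌈15/100·8⌉ = 2 → 26.2.
P75: rank ⌈75/100·8⌉ = 6 → 44.2.
Difference: 44.2 − 26.2 = 18.

18.00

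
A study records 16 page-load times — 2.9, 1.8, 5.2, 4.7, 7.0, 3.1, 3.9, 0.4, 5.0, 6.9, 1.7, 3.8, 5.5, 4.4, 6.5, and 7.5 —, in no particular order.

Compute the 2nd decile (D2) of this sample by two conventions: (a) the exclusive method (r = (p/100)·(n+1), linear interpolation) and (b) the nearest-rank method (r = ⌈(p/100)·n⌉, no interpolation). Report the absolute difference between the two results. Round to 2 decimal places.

0.66

Sorted: 0.4, 1.7, 1.8, 2.9, 3.1, 3.8, 3.9, 4.4, 4.7, 5.0, 5.2, 5.5, 6.5, 6.9, 7.0, 7.5.
n = 16.
(a) r = 3.4; between ranks 3 (1.8) and 4 (2.9): 2.24.
(b) the nearest-rank method: rank 4 → 2.9.
|2.24 − 2.9| = 0.66.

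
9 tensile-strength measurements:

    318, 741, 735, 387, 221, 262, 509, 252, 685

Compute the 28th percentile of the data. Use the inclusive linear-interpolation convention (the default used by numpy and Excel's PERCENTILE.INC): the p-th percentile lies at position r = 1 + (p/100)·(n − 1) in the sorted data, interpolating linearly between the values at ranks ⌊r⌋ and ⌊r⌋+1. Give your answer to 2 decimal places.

Sorted: 221, 252, 262, 318, 387, 509, 685, 735, 741.
n = 9.
r = 1 + (28/100)·(9 − 1) = 1 + 2.24 = 3.24.
Rank 3 is 262 and rank 4 is 318.
Interpolate: 262 + 0.24·(318 − 262) = 262 + 0.24·56 = 275.44.

275.44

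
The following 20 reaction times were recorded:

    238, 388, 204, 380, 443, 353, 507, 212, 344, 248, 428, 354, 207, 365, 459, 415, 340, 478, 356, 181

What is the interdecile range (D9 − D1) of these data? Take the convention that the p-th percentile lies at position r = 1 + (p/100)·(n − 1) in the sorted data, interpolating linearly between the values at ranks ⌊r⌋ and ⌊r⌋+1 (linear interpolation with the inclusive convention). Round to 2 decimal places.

Sorted: 181, 204, 207, 212, 238, 248, 340, 344, 353, 354, 356, 365, 380, 388, 415, 428, 443, 459, 478, 507.
n = 20.
P10: r = 2.9; ranks 2–3 are 204, 207; interpolating gives 206.7.
P90: r = 18.1; ranks 18–19 are 459, 478; interpolating gives 460.9.
Difference: 460.9 − 206.7 = 254.2.

254.20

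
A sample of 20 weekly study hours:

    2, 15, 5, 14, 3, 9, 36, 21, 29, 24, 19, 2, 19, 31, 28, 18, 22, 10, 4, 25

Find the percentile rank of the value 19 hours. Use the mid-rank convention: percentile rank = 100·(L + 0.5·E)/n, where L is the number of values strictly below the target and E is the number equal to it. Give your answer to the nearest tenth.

Sorted: 2, 2, 3, 4, 5, 9, 10, 14, 15, 18, 19, 19, 21, 22, 24, 25, 28, 29, 31, 36.
Count below 19: L = 10; count equal: E = 2; n = 20.
Percentile rank = 100·(10 + 0.5·2)/20 = 100·11/20 = 55.

55.0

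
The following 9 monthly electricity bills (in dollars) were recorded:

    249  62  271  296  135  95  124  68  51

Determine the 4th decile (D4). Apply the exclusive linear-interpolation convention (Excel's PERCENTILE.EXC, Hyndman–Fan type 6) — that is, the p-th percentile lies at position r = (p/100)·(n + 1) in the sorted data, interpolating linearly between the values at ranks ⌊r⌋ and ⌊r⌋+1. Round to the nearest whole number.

95

Sorted: 51, 62, 68, 95, 124, 135, 249, 271, 296.
n = 9.
r = (40/100)·(9 + 1) = 4.
r is an integer, so P40 is the value at rank 4: 95.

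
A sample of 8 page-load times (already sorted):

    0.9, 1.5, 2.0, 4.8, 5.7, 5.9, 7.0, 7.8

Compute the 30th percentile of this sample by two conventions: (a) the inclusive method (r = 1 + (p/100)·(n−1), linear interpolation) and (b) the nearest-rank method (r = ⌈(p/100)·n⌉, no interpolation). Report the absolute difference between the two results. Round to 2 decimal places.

n = 8.
(a) r = 3.1; between ranks 3 (2.0) and 4 (4.8): 2.28.
(b) the nearest-rank method: rank 3 → 2.
|2.28 − 2| = 0.28.

0.28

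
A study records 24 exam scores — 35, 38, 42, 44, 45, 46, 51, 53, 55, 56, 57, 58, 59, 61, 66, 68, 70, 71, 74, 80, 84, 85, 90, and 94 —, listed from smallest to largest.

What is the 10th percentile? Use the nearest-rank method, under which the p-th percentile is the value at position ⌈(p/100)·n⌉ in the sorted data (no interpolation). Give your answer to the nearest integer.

n = 24.
Position = ⌈10/100 · 24⌉ = ⌈2.4⌉ = 3.
The value at rank 3 is 42.

42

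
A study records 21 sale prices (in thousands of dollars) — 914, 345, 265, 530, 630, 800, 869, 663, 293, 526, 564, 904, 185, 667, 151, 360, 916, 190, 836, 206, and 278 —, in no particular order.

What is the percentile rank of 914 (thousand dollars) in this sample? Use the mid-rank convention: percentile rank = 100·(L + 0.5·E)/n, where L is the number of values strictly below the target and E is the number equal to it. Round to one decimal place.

Sorted: 151, 185, 190, 206, 265, 278, 293, 345, 360, 526, 530, 564, 630, 663, 667, 800, 836, 869, 904, 914, 916.
Count below 914: L = 19; count equal: E = 1; n = 21.
Percentile rank = 100·(19 + 0.5·1)/21 = 100·19.5/21 = 92.86.

92.9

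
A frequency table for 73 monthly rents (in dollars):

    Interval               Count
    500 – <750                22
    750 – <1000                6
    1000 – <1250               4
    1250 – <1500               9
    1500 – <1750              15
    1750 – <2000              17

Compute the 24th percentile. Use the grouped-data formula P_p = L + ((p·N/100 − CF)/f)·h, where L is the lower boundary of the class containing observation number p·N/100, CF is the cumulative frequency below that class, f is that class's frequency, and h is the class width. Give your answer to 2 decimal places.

N = 73; target position k = 24/100 · 73 = 17.52.
Cumulative frequencies: 22, 28, 32, 41, 56, 73.
Observation 17.52 falls in the class 500 – <750.
L = 500, CF = 0, f = 22, h = 250.
P24 = 500 + ((17.52 − 0)/22)·250 = 500 + 199.091 = 699.091.

699.09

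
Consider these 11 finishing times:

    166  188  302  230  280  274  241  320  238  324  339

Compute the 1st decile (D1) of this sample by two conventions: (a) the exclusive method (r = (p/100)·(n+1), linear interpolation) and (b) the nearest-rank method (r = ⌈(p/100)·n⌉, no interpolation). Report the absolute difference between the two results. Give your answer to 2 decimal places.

17.60

Sorted: 166, 188, 230, 238, 241, 274, 280, 302, 320, 324, 339.
n = 11.
(a) r = 1.2; between ranks 1 (166) and 2 (188): 170.4.
(b) the nearest-rank method: rank 2 → 188.
|170.4 − 188| = 17.6.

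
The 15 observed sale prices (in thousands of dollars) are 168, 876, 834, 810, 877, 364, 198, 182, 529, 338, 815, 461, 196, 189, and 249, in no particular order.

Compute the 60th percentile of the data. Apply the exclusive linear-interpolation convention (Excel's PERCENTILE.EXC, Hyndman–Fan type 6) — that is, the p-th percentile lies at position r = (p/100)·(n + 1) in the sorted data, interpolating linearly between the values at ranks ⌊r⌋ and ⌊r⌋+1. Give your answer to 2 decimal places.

501.80

Sorted: 168, 182, 189, 196, 198, 249, 338, 364, 461, 529, 810, 815, 834, 876, 877.
n = 15.
r = (60/100)·(15 + 1) = 9.6.
Rank 9 is 461 and rank 10 is 529.
Interpolate: 461 + 0.6·(529 − 461) = 461 + 0.6·68 = 501.8.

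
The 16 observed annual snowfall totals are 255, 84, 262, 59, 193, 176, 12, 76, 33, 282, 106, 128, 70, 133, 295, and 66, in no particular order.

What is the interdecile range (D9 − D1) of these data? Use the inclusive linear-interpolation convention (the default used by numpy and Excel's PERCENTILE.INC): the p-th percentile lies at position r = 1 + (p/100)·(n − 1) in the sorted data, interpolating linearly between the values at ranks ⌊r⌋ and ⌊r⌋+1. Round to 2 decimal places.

226.00

Sorted: 12, 33, 59, 66, 70, 76, 84, 106, 128, 133, 176, 193, 255, 262, 282, 295.
n = 16.
P10: r = 2.5; ranks 2–3 are 33, 59; interpolating gives 46.
P90: r = 14.5; ranks 14–15 are 262, 282; interpolating gives 272.
Difference: 272 − 46 = 226.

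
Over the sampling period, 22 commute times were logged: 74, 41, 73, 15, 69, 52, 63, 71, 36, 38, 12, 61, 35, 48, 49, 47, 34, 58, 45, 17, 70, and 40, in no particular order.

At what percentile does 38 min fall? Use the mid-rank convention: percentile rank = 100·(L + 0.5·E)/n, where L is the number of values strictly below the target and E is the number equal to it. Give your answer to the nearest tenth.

Sorted: 12, 15, 17, 34, 35, 36, 38, 40, 41, 45, 47, 48, 49, 52, 58, 61, 63, 69, 70, 71, 73, 74.
Count below 38: L = 6; count equal: E = 1; n = 22.
Percentile rank = 100·(6 + 0.5·1)/22 = 100·6.5/22 = 29.55.

29.5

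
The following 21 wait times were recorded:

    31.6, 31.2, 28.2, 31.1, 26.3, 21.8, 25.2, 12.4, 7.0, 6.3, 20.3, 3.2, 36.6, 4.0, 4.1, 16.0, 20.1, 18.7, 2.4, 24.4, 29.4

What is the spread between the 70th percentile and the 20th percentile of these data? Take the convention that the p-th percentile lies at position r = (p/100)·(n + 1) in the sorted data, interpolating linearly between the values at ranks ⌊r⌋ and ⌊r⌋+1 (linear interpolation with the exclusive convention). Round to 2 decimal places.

22.08

Sorted: 2.4, 3.2, 4.0, 4.1, 6.3, 7.0, 12.4, 16.0, 18.7, 20.1, 20.3, 21.8, 24.4, 25.2, 26.3, 28.2, 29.4, 31.1, 31.2, 31.6, 36.6.
n = 21.
P20: r = 4.4; ranks 4–5 are 4.1, 6.3; interpolating gives 4.98.
P70: r = 15.4; ranks 15–16 are 26.3, 28.2; interpolating gives 27.06.
Difference: 27.06 − 4.98 = 22.08.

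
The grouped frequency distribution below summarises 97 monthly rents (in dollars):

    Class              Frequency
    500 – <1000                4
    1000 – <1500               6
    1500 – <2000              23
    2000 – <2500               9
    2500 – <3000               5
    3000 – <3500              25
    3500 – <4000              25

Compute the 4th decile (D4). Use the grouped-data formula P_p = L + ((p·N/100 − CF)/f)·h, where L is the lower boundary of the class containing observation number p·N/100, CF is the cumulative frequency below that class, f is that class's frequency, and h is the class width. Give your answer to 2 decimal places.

2322.22

N = 97; target position k = 40/100 · 97 = 38.8.
Cumulative frequencies: 4, 10, 33, 42, 47, 72, 97.
Observation 38.8 falls in the class 2000 – <2500.
L = 2000, CF = 33, f = 9, h = 500.
P40 = 2000 + ((38.8 − 33)/9)·500 = 2000 + 322.222 = 2322.22.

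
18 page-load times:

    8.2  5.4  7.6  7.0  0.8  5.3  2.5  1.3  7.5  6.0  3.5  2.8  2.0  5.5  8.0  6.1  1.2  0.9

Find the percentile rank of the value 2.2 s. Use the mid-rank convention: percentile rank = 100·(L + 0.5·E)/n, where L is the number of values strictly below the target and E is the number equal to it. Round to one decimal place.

Sorted: 0.8, 0.9, 1.2, 1.3, 2.0, 2.5, 2.8, 3.5, 5.3, 5.4, 5.5, 6.0, 6.1, 7.0, 7.5, 7.6, 8.0, 8.2.
Count below 2.2: L = 5; count equal: E = 0; n = 18.
Percentile rank = 100·(5 + 0.5·0)/18 = 100·5/18 = 27.78.

27.8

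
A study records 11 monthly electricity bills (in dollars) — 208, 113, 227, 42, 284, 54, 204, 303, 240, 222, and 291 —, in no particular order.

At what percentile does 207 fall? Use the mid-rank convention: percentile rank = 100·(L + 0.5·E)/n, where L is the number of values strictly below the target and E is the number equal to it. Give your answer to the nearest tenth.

Sorted: 42, 54, 113, 204, 208, 222, 227, 240, 284, 291, 303.
Count below 207: L = 4; count equal: E = 0; n = 11.
Percentile rank = 100·(4 + 0.5·0)/11 = 100·4/11 = 36.36.

36.4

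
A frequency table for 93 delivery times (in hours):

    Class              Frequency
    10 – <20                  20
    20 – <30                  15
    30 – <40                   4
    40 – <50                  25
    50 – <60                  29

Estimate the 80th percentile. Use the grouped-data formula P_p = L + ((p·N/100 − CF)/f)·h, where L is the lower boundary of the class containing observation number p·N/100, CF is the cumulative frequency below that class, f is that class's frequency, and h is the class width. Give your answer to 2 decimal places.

53.59

N = 93; target position k = 80/100 · 93 = 74.4.
Cumulative frequencies: 20, 35, 39, 64, 93.
Observation 74.4 falls in the class 50 – <60.
L = 50, CF = 64, f = 29, h = 10.
P80 = 50 + ((74.4 − 64)/29)·10 = 50 + 3.58621 = 53.5862.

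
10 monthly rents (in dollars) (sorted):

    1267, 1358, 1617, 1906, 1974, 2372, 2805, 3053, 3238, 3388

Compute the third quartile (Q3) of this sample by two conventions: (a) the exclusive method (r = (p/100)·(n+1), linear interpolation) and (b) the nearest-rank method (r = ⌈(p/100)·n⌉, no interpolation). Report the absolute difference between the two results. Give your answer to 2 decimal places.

n = 10.
(a) r = 8.25; between ranks 8 (3053) and 9 (3238): 3099.25.
(b) the nearest-rank method: rank 8 → 3053.
|3099.25 − 3053| = 46.25.

46.25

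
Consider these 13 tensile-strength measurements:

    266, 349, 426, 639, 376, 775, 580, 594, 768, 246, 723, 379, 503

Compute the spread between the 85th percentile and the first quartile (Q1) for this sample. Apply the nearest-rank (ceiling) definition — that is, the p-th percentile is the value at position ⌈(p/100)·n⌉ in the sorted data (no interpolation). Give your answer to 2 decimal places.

Sorted: 246, 266, 349, 376, 379, 426, 503, 580, 594, 639, 723, 768, 775.
n = 13.
P25: rank ⌈25/100·13⌉ = 4 → 376.
P85: rank ⌈85/100·13⌉ = 12 → 768.
Difference: 768 − 376 = 392.

392.00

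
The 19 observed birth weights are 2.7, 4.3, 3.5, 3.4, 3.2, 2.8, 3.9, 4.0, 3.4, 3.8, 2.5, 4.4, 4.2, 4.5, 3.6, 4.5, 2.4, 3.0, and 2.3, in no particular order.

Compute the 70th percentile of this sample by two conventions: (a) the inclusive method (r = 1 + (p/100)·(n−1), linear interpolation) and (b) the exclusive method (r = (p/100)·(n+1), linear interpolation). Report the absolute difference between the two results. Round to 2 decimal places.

Sorted: 2.3, 2.4, 2.5, 2.7, 2.8, 3.0, 3.2, 3.4, 3.4, 3.5, 3.6, 3.8, 3.9, 4.0, 4.2, 4.3, 4.4, 4.5, 4.5.
n = 19.
(a) r = 13.6; between ranks 13 (3.9) and 14 (4.0): 3.96.
(b) r = 14 → value at rank 14 = 4.
|3.96 − 4| = 0.04.

0.04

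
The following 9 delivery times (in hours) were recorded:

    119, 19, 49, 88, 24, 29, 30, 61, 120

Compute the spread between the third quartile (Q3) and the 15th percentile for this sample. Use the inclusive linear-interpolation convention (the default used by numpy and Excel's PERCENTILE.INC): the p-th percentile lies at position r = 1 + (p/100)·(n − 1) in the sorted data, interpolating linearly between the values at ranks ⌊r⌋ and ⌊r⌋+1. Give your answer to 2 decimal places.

63.00

Sorted: 19, 24, 29, 30, 49, 61, 88, 119, 120.
n = 9.
P15: r = 2.2; ranks 2–3 are 24, 29; interpolating gives 25.
P75: r = 7 (integer) → 88.
Difference: 88 − 25 = 63.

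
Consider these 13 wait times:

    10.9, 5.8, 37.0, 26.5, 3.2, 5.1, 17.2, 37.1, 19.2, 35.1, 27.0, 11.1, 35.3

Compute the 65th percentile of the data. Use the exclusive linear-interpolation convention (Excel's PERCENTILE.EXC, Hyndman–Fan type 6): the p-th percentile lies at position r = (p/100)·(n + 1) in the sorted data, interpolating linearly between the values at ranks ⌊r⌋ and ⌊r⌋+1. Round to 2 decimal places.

Sorted: 3.2, 5.1, 5.8, 10.9, 11.1, 17.2, 19.2, 26.5, 27.0, 35.1, 35.3, 37.0, 37.1.
n = 13.
r = (65/100)·(13 + 1) = 9.1.
Rank 9 is 27.0 and rank 10 is 35.1.
Interpolate: 27.0 + 0.1·(35.1 − 27.0) = 27.0 + 0.1·8.1 = 27.81.

27.81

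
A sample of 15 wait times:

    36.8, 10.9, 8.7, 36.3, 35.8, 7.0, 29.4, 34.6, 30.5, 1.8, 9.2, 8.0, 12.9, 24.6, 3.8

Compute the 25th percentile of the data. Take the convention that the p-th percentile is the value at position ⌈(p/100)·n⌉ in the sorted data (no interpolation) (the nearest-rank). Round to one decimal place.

8.0

Sorted: 1.8, 3.8, 7.0, 8.0, 8.7, 9.2, 10.9, 12.9, 24.6, 29.4, 30.5, 34.6, 35.8, 36.3, 36.8.
n = 15.
Position = ⌈25/100 · 15⌉ = ⌈3.75⌉ = 4.
The value at rank 4 is 8.0.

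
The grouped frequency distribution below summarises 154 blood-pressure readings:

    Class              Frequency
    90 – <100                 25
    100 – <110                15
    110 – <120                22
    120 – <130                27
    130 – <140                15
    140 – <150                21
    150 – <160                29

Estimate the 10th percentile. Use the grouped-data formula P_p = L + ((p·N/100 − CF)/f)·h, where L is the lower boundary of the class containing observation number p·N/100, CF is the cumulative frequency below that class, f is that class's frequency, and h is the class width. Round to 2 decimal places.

96.16

N = 154; target position k = 10/100 · 154 = 15.4.
Cumulative frequencies: 25, 40, 62, 89, 104, 125, 154.
Observation 15.4 falls in the class 90 – <100.
L = 90, CF = 0, f = 25, h = 10.
P10 = 90 + ((15.4 − 0)/25)·10 = 90 + 6.16 = 96.16.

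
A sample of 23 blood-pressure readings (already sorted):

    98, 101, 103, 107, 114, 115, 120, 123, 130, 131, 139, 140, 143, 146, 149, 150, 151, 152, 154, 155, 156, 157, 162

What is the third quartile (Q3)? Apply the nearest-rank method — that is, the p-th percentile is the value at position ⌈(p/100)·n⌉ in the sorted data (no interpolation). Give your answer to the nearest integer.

152

n = 23.
Position = ⌈75/100 · 23⌉ = ⌈17.25⌉ = 18.
The value at rank 18 is 152.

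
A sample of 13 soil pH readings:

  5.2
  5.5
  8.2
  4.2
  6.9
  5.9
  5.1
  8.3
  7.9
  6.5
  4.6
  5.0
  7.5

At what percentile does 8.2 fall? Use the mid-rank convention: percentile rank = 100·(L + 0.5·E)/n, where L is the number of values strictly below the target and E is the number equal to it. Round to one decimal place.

Sorted: 4.2, 4.6, 5.0, 5.1, 5.2, 5.5, 5.9, 6.5, 6.9, 7.5, 7.9, 8.2, 8.3.
Count below 8.2: L = 11; count equal: E = 1; n = 13.
Percentile rank = 100·(11 + 0.5·1)/13 = 100·11.5/13 = 88.46.

88.5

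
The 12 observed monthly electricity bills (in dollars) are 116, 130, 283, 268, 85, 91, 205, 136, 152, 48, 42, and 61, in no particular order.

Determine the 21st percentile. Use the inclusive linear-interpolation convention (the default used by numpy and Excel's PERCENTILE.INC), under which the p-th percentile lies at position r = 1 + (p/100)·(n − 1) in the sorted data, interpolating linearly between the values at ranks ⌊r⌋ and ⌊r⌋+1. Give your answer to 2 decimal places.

Sorted: 42, 48, 61, 85, 91, 116, 130, 136, 152, 205, 268, 283.
n = 12.
r = 1 + (21/100)·(12 − 1) = 1 + 2.31 = 3.31.
Rank 3 is 61 and rank 4 is 85.
Interpolate: 61 + 0.31·(85 − 61) = 61 + 0.31·24 = 68.44.

68.44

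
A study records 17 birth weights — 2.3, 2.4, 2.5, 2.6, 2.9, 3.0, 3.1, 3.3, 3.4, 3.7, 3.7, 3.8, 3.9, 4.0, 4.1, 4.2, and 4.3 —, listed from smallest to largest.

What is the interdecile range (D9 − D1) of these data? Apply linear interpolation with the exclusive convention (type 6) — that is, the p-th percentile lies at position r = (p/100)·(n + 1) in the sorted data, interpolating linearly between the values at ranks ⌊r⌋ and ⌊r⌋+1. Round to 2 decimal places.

n = 17.
P10: r = 1.8; ranks 1–2 are 2.3, 2.4; interpolating gives 2.38.
P90: r = 16.2; ranks 16–17 are 4.2, 4.3; interpolating gives 4.22.
Difference: 4.22 − 2.38 = 1.84.

1.84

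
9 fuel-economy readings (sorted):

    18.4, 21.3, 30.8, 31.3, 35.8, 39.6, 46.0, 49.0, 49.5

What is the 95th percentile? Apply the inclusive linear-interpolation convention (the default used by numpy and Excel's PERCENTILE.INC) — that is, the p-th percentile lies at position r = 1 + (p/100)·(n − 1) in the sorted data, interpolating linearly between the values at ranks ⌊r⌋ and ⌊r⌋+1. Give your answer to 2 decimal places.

n = 9.
r = 1 + (95/100)·(9 − 1) = 1 + 7.6 = 8.6.
Rank 8 is 49.0 and rank 9 is 49.5.
Interpolate: 49.0 + 0.6·(49.5 − 49.0) = 49.0 + 0.6·0.5 = 49.3.

49.30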